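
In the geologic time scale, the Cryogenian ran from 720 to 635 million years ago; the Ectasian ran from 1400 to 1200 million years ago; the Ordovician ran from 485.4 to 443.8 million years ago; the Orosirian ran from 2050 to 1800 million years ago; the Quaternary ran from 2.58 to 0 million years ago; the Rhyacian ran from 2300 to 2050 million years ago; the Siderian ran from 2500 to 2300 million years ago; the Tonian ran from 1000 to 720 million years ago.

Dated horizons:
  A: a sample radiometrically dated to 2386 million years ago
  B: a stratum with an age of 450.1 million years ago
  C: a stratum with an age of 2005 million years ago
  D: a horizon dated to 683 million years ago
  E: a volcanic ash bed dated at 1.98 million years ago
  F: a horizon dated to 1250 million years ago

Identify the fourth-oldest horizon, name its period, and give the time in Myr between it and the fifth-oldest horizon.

D, in the Cryogenian; 232.9 million years to B

Larger Ma means older, so oldest first: A 2386 > C 2005 > F 1250 > D 683 > B 450.1 > E 1.98.
Counting 4 along gives D (683 Ma); the excerpt puts that inside the Cryogenian, 720–635 Ma.
Next in line is B (450.1 Ma), and 683 − 450.1 = 232.9 Myr.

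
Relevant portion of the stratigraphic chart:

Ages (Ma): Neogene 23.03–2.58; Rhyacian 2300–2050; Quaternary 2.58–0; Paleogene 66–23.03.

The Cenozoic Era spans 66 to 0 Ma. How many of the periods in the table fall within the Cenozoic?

Periods inside 66–0 Ma: Paleogene, Neogene, Quaternary — 3 in total.

3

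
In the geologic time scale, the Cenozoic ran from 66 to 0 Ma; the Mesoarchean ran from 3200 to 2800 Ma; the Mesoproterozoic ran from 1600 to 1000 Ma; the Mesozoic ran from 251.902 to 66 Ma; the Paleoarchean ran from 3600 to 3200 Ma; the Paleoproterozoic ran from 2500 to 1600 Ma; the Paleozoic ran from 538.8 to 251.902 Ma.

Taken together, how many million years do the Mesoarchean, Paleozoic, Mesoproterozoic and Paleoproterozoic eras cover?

2186.898 million years

Each duration: Mesoarchean = 400; Paleozoic = 286.898; Mesoproterozoic = 600; Paleoproterozoic = 900.
Sum: 400 + 286.898 + 600 + 900 = 2186.898 Myr.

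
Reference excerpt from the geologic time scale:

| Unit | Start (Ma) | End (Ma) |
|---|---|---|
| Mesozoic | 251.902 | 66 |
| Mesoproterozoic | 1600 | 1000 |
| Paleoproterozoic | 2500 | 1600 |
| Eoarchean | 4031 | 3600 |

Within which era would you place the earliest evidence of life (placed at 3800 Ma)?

3800 Ma lies between 4031 and 3600 Ma, so it falls in the Eoarchean.

Eoarchean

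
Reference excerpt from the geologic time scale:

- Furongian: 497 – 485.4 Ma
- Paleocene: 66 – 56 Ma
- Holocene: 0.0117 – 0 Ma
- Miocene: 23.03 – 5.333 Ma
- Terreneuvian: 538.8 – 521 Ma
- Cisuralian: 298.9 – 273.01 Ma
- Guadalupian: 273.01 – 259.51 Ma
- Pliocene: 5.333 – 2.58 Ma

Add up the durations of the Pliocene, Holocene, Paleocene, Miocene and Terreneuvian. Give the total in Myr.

Duration is start − end for each: (5.333 − 2.58) + (0.0117 − 0) + (66 − 56) + (23.03 − 5.333) + (538.8 − 521).
That is 2.753 + 0.0117 + 10 + 17.697 + 17.8, which totals 48.2617 million years.

48.2617 million years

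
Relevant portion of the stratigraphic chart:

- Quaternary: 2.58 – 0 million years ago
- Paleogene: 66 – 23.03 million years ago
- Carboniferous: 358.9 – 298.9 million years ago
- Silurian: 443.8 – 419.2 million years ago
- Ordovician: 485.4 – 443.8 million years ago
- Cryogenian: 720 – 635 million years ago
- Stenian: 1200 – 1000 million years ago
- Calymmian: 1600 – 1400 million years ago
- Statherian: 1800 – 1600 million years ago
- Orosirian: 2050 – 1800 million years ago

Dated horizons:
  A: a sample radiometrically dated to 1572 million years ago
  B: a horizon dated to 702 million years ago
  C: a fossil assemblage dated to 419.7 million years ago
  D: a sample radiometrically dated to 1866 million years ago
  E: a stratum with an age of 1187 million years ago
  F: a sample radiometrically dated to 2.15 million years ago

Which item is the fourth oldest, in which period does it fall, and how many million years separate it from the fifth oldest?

B, in the Cryogenian; 282.3 million years to C

Sorted oldest-first by Ma: D (1866), A (1572), E (1187), B (702), C (419.7), F (2.15).
The fourth oldest is B at 702 Ma, which lies in 720–635 Ma: the Cryogenian.
The fifth oldest is C at 419.7 Ma; separation = |702 − 419.7| = 282.3 Myr.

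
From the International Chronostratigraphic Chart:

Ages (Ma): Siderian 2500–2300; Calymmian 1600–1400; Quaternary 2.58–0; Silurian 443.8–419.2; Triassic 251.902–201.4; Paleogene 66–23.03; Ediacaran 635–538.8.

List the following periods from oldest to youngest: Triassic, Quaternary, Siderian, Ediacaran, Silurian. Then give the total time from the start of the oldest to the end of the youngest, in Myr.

Siderian, Ediacaran, Silurian, Triassic, Quaternary; total span 2500 Myr

From the excerpt: Triassic 251.902–201.4; Quaternary 2.58–0; Siderian 2500–2300; Ediacaran 635–538.8; Silurian 443.8–419.2 (Ma).
Larger Ma is earlier, so the oldest is Siderian and the youngest is Quaternary; oldest to youngest: Siderian, Ediacaran, Silurian, Triassic, Quaternary.
Oldest start 2500 minus youngest end 0 gives 2500 Myr overall.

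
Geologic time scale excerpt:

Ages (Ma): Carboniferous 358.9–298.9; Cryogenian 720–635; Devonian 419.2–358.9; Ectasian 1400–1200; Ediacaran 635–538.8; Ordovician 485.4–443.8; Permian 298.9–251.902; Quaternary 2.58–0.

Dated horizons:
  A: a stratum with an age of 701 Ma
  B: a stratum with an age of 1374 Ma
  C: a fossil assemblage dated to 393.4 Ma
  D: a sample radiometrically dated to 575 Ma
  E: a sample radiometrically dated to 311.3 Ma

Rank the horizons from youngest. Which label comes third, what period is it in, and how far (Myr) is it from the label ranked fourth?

D, in the Ediacaran; 126 million years to A

Sorted youngest-first by Ma: E (311.3), C (393.4), D (575), A (701), B (1374).
The third youngest is D at 575 Ma, which lies in 635–538.8 Ma: the Ediacaran.
The fourth youngest is A at 701 Ma; separation = |575 − 701| = 126 Myr.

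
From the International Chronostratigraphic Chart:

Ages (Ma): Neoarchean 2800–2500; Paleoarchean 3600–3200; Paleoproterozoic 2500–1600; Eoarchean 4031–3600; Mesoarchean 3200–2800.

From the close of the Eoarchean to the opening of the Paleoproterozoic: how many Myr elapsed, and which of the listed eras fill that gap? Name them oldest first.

1100 million years; Paleoarchean, Mesoarchean, Neoarchean

The Eoarchean closes at 3600 Ma and the Paleoproterozoic opens at 2500 Ma, so the interval is 3600 − 2500 = 1100 Myr.
An era fits inside if it starts at or after 3600 Ma and ends at or before 2500 Ma; oldest first that gives Paleoarchean, Mesoarchean, Neoarchean.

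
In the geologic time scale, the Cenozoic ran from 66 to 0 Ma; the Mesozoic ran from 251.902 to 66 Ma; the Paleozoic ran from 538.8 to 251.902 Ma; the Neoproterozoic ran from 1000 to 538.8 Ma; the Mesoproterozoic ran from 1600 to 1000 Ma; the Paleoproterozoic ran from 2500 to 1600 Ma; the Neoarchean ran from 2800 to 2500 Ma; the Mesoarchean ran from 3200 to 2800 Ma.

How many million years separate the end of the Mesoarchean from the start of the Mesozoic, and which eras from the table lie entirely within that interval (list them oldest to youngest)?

End of Mesoarchean = 2800 Ma; start of Mesozoic = 251.902 Ma.
Gap = 2800 − 251.902 = 2548.098 Myr.
Eras wholly inside 2800–251.902 Ma: Neoarchean (2800–2500), Paleoproterozoic (2500–1600), Mesoproterozoic (1600–1000), Neoproterozoic (1000–538.8), Paleozoic (538.8–251.902).

2548.098 million years; Neoarchean, Paleoproterozoic, Mesoproterozoic, Neoproterozoic, Paleozoic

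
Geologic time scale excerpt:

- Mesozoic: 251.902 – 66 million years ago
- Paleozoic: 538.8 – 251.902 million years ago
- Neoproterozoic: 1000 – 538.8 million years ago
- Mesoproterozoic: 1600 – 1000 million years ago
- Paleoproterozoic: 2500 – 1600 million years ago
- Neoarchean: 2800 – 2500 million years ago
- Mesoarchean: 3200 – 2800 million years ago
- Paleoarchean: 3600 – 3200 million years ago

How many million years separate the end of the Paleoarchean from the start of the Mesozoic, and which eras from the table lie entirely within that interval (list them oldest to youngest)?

The Paleoarchean closes at 3200 Ma and the Mesozoic opens at 251.902 Ma, so the interval is 3200 − 251.902 = 2948.098 Myr.
An era fits inside if it starts at or after 3200 Ma and ends at or before 251.902 Ma; oldest first that gives Mesoarchean, Neoarchean, Paleoproterozoic, Mesoproterozoic, Neoproterozoic, Paleozoic.

2948.098 million years; Mesoarchean, Neoarchean, Paleoproterozoic, Mesoproterozoic, Neoproterozoic, Paleozoic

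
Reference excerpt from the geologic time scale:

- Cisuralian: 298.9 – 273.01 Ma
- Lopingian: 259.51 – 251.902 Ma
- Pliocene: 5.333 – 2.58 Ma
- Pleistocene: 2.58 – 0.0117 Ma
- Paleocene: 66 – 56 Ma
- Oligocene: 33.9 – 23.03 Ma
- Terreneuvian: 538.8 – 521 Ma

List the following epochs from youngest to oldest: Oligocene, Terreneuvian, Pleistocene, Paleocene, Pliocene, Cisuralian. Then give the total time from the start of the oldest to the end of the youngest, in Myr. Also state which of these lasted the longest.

Pleistocene, Pliocene, Oligocene, Paleocene, Cisuralian, Terreneuvian; total span 538.7883 Myr; longest is Cisuralian

From the excerpt: Oligocene 33.9–23.03; Terreneuvian 538.8–521; Pleistocene 2.58–0.0117; Paleocene 66–56; Pliocene 5.333–2.58; Cisuralian 298.9–273.01 (Ma).
Larger Ma is earlier, so the oldest is Terreneuvian and the youngest is Pleistocene; youngest to oldest: Pleistocene, Pliocene, Oligocene, Paleocene, Cisuralian, Terreneuvian.
Oldest start 538.8 minus youngest end 0.0117 gives 538.7883 Myr overall.
Individual lengths (start − end): Terreneuvian 17.8; Pliocene 2.753; Cisuralian 25.89; Pleistocene 2.5683; Oligocene 10.87; Paleocene 10. The largest is Cisuralian at 25.89 Myr.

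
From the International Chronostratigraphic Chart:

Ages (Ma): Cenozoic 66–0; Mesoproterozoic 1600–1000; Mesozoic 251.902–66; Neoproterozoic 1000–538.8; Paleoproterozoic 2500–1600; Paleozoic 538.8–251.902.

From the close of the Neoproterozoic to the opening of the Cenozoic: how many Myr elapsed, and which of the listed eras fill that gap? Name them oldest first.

End of Neoproterozoic = 538.8 Ma; start of Cenozoic = 66 Ma.
Gap = 538.8 − 66 = 472.8 Myr.
Eras wholly inside 538.8–66 Ma: Paleozoic (538.8–251.902), Mesozoic (251.902–66).

472.8 million years; Paleozoic, Mesozoic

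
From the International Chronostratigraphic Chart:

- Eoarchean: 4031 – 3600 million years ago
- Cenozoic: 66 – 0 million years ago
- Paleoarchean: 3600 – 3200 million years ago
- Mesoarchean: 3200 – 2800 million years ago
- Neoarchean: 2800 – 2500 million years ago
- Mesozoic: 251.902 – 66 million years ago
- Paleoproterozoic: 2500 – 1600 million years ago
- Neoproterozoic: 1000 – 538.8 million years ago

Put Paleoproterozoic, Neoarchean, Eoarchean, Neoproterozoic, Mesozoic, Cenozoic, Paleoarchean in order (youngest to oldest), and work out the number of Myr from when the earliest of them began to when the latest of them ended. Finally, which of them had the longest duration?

From the excerpt: Paleoproterozoic 2500–1600; Neoarchean 2800–2500; Eoarchean 4031–3600; Neoproterozoic 1000–538.8; Mesozoic 251.902–66; Cenozoic 66–0; Paleoarchean 3600–3200 (Ma).
Larger Ma is earlier, so the oldest is Eoarchean and the youngest is Cenozoic; youngest to oldest: Cenozoic, Mesozoic, Neoproterozoic, Paleoproterozoic, Neoarchean, Paleoarchean, Eoarchean.
Oldest start 4031 minus youngest end 0 gives 4031 Myr overall.
Individual lengths (start − end): Neoproterozoic 461.2; Neoarchean 300; Mesozoic 185.902; Paleoproterozoic 900; Paleoarchean 400; Cenozoic 66; Eoarchean 431. The largest is Paleoproterozoic at 900 Myr.

Cenozoic → Mesozoic → Neoproterozoic → Paleoproterozoic → Neoarchean → Paleoarchean → Eoarchean; total span 4031 Myr; longest is Paleoproterozoic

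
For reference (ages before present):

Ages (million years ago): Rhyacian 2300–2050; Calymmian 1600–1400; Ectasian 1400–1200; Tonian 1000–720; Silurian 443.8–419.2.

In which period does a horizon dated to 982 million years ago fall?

Tonian

982 Ma lies between 1000 and 720 Ma, so it falls in the Tonian.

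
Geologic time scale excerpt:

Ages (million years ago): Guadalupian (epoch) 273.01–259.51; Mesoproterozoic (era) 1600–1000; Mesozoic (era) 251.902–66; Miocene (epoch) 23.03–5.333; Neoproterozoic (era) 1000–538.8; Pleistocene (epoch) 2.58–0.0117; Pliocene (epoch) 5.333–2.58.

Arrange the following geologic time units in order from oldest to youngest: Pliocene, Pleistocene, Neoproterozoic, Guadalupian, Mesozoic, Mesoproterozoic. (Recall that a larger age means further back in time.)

Mesoproterozoic, then Neoproterozoic, then Guadalupian, then Mesozoic, then Pliocene, then Pleistocene

The oldest of these is Mesoproterozoic (starts 1600 Ma) and the youngest is Pleistocene (ends 0.0117 Ma).
In between, by decreasing start age: Neoproterozoic (1000), Guadalupian (273.01), Mesozoic (251.902), Pliocene (5.333).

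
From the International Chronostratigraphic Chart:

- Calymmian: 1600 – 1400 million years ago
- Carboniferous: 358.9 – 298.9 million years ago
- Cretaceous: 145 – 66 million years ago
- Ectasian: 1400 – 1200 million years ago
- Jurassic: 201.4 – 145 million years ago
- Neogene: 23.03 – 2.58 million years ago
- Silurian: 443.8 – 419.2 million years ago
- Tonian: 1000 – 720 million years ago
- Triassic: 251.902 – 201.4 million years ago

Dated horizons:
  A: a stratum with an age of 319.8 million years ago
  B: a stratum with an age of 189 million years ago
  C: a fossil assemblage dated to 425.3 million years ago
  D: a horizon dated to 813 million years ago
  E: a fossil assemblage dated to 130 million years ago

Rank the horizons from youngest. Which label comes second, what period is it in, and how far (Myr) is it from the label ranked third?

B, in the Jurassic; 130.8 million years to A

Sorted youngest-first by Ma: E (130), B (189), A (319.8), C (425.3), D (813).
The second youngest is B at 189 Ma, which lies in 201.4–145 Ma: the Jurassic.
The third youngest is A at 319.8 Ma; separation = |189 − 319.8| = 130.8 Myr.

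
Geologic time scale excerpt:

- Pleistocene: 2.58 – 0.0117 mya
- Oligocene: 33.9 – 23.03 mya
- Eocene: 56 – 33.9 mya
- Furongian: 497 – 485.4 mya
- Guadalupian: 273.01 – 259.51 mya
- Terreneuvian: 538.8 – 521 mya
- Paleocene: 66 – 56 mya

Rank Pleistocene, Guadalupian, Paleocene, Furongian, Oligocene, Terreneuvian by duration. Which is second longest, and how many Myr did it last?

Start − end for each: Pleistocene 2.58 − 0.0117 = 2.5683; Guadalupian 273.01 − 259.51 = 13.5; Paleocene 66 − 56 = 10; Furongian 497 − 485.4 = 11.6; Oligocene 33.9 − 23.03 = 10.87; Terreneuvian 538.8 − 521 = 17.8.
Ranking these from longest: Terreneuvian > Guadalupian > Furongian > Oligocene > Paleocene > Pleistocene.
Position 2 in that ranking is Guadalupian, which lasted 13.5 Myr.

Guadalupian, 13.5 million years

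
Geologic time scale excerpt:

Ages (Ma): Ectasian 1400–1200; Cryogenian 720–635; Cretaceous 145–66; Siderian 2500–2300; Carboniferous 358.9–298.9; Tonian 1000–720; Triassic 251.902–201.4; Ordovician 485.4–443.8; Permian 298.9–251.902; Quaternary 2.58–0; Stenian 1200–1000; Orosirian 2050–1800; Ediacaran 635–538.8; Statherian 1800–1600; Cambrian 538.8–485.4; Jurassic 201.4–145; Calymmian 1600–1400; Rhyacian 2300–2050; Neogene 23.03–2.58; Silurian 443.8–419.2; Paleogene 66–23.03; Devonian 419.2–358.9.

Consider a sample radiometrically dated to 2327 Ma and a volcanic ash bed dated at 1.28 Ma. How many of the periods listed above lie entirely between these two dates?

20

2327 Ma sits inside the Siderian (2500–2300) and 1.28 Ma inside the Quaternary (2.58–0); neither of those is wholly between the two dates.
The listed periods lying completely between them are Rhyacian, Orosirian, Statherian, Calymmian, Ectasian, Stenian, Tonian, Cryogenian, Ediacaran, Cambrian, Ordovician, Silurian, Devonian, Carboniferous, Permian, Triassic, Jurassic, Cretaceous, Paleogene, Neogene — 20 in all.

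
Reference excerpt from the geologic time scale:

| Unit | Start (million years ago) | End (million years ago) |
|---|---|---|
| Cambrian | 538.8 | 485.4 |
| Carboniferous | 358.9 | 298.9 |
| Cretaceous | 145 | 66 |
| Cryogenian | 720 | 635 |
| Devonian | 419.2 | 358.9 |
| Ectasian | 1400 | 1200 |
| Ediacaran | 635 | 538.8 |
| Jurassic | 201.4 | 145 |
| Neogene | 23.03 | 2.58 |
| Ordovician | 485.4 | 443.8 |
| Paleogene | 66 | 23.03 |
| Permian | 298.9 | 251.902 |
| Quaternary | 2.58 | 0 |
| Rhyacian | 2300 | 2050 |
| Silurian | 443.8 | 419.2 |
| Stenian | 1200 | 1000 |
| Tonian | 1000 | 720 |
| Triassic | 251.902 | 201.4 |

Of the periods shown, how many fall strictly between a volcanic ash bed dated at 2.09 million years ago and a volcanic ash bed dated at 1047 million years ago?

14

The older date is 1047 Ma and the younger is 2.09 Ma.
Periods with start < 1047 and end > 2.09 Ma: Tonian (1000–720), Cryogenian (720–635), Ediacaran (635–538.8), Cambrian (538.8–485.4), Ordovician (485.4–443.8), Silurian (443.8–419.2), Devonian (419.2–358.9), Carboniferous (358.9–298.9), Permian (298.9–251.902), Triassic (251.902–201.4), Jurassic (201.4–145), Cretaceous (145–66), Paleogene (66–23.03), Neogene (23.03–2.58).
That is 14 complete periods.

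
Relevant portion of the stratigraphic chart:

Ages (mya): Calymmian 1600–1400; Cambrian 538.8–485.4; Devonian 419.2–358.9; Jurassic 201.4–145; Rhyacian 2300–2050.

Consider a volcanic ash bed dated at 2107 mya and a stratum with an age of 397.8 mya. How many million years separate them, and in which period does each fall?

1709.2 million years apart; the first in the Rhyacian, the second in the Devonian

Elapsed time: 2107 − 397.8 = 1709.2 Myr.
2107 Ma lies within 2300–2050 Ma: Rhyacian.
397.8 Ma lies within 419.2–358.9 Ma: Devonian.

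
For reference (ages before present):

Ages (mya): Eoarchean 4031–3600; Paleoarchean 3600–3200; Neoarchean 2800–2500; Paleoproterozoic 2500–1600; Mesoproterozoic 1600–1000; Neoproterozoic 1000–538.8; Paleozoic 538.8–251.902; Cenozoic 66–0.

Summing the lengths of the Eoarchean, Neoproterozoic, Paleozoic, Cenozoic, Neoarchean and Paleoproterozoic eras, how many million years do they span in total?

Duration is start − end for each: (4031 − 3600) + (1000 − 538.8) + (538.8 − 251.902) + (66 − 0) + (2800 − 2500) + (2500 − 1600).
That is 431 + 461.2 + 286.898 + 66 + 300 + 900, which totals 2445.098 million years.

2445.098 million years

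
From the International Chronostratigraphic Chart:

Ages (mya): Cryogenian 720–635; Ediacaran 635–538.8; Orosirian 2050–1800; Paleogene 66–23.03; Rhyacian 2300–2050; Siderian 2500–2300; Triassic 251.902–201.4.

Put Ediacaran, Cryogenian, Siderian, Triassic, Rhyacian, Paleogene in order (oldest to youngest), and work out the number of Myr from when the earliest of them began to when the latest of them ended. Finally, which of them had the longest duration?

Start ages (Ma): Siderian 2500, Rhyacian 2300, Cryogenian 720, Ediacaran 635, Triassic 251.902, Paleogene 66.
Ordered oldest to youngest: Siderian, Rhyacian, Cryogenian, Ediacaran, Triassic, Paleogene.
Span = 2500 − 23.03 = 2476.97 Myr.
Durations: Cryogenian 85, Paleogene 42.97, Ediacaran 96.2, Triassic 50.502, Siderian 200, Rhyacian 250 → longest is Rhyacian (250 Myr).

Siderian, Rhyacian, Cryogenian, Ediacaran, Triassic, Paleogene; total span 2476.97 Myr; longest is Rhyacian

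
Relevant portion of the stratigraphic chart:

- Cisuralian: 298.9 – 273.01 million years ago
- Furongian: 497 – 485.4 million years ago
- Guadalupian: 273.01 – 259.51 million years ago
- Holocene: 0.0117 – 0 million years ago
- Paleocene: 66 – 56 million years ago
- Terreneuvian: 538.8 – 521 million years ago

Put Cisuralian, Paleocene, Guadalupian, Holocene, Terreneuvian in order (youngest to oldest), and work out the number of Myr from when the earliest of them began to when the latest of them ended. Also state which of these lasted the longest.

Holocene → Paleocene → Guadalupian → Cisuralian → Terreneuvian; total span 538.8 Myr; longest is Cisuralian

From the excerpt: Cisuralian 298.9–273.01; Paleocene 66–56; Guadalupian 273.01–259.51; Holocene 0.0117–0; Terreneuvian 538.8–521 (Ma).
Larger Ma is earlier, so the oldest is Terreneuvian and the youngest is Holocene; youngest to oldest: Holocene, Paleocene, Guadalupian, Cisuralian, Terreneuvian.
Oldest start 538.8 minus youngest end 0 gives 538.8 Myr overall.
Individual lengths (start − end): Terreneuvian 17.8; Cisuralian 25.89; Holocene 0.0117; Guadalupian 13.5; Paleocene 10. The largest is Cisuralian at 25.89 Myr.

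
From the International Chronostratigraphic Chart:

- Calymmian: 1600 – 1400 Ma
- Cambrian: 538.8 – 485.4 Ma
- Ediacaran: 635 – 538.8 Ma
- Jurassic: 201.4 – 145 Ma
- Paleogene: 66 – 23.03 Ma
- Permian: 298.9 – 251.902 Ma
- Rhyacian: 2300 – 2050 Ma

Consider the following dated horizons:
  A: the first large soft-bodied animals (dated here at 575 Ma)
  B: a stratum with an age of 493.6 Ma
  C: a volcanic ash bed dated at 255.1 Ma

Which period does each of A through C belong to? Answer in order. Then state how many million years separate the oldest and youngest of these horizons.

Match each age against the start–end ranges in the excerpt: A = 575 Ma → Ediacaran (635–538.8); B = 493.6 Ma → Cambrian (538.8–485.4); C = 255.1 Ma → Permian (298.9–251.902).
The largest age is 575 Ma and the smallest is 255.1 Ma; their difference is 319.9 Myr.

A — Ediacaran; B — Cambrian; C — Permian; span 319.9 million years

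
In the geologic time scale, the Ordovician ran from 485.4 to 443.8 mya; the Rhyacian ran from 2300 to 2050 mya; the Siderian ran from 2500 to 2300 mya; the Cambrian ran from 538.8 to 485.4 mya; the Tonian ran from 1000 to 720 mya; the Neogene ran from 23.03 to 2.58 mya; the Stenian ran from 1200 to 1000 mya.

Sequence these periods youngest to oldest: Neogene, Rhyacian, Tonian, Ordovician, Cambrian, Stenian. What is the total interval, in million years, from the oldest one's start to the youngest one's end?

Neogene → Ordovician → Cambrian → Tonian → Stenian → Rhyacian; total span 2297.42 Myr

Start ages (Ma): Rhyacian 2300, Stenian 1200, Tonian 1000, Cambrian 538.8, Ordovician 485.4, Neogene 23.03.
Ordered youngest to oldest: Neogene, Ordovician, Cambrian, Tonian, Stenian, Rhyacian.
Span = 2300 − 2.58 = 2297.42 Myr.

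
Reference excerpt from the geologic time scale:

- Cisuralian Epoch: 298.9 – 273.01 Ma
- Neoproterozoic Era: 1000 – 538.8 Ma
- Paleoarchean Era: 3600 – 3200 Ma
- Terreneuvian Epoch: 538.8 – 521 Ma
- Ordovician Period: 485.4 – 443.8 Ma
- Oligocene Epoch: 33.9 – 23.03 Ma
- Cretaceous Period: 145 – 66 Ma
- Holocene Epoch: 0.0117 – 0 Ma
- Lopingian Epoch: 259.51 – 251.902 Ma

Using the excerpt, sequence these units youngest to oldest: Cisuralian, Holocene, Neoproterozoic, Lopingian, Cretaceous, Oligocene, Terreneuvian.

Read off each span (Ma): Cisuralian 298.9–273.01; Holocene 0.0117–0; Neoproterozoic 1000–538.8; Lopingian 259.51–251.902; Cretaceous 145–66; Oligocene 33.9–23.03; Terreneuvian 538.8–521.
Larger Ma is older, so oldest→youngest is Neoproterozoic, Terreneuvian, Cisuralian, Lopingian, Cretaceous, Oligocene, Holocene; reverse it for youngest→oldest.

Holocene, Oligocene, Cretaceous, Lopingian, Cisuralian, Terreneuvian, Neoproterozoic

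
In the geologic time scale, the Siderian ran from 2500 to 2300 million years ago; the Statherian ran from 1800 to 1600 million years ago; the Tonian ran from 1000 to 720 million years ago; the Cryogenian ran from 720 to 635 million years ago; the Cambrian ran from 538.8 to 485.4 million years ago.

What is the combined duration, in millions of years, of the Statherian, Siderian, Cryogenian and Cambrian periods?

Each duration: Statherian = 200; Siderian = 200; Cryogenian = 85; Cambrian = 53.4.
Sum: 200 + 200 + 85 + 53.4 = 538.4 Myr.

538.4 million years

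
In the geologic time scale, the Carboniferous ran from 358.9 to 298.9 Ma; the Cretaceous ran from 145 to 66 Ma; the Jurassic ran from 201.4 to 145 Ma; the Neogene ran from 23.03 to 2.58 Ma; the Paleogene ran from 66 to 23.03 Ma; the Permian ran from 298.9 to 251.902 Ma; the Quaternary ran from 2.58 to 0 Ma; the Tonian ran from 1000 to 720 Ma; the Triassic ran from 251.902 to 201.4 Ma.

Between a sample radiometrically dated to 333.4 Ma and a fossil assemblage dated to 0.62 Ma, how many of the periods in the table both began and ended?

6

333.4 Ma sits inside the Carboniferous (358.9–298.9) and 0.62 Ma inside the Quaternary (2.58–0); neither of those is wholly between the two dates.
The listed periods lying completely between them are Permian, Triassic, Jurassic, Cretaceous, Paleogene, Neogene — 6 in all.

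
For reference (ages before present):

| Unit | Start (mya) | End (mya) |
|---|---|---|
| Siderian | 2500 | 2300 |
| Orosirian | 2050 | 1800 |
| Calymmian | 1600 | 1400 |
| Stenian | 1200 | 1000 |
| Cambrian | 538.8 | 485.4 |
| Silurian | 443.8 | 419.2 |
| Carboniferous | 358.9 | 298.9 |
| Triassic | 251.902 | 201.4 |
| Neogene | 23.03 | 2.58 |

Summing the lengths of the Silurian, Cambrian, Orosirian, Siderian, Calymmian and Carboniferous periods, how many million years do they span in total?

Duration is start − end for each: (443.8 − 419.2) + (538.8 − 485.4) + (2050 − 1800) + (2500 − 2300) + (1600 − 1400) + (358.9 − 298.9).
That is 24.6 + 53.4 + 250 + 200 + 200 + 60, which totals 788 million years.

788 million years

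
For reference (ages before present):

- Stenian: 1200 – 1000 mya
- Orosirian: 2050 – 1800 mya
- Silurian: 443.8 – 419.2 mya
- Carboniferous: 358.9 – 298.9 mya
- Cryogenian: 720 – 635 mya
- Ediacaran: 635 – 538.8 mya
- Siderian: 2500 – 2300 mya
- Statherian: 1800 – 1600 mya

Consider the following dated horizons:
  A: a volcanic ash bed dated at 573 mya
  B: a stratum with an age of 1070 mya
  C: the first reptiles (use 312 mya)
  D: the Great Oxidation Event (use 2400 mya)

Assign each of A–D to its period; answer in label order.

Match each age against the start–end ranges in the excerpt: A = 573 Ma → Ediacaran (635–538.8); B = 1070 Ma → Stenian (1200–1000); C = 312 Ma → Carboniferous (358.9–298.9); D = 2400 Ma → Siderian (2500–2300).

A — Ediacaran; B — Stenian; C — Carboniferous; D — Siderian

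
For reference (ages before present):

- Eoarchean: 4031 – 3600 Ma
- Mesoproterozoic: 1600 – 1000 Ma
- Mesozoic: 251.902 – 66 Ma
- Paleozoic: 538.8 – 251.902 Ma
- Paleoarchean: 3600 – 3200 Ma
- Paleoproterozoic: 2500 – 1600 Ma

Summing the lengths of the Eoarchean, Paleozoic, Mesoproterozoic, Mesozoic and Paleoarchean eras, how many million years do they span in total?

Duration is start − end for each: (4031 − 3600) + (538.8 − 251.902) + (1600 − 1000) + (251.902 − 66) + (3600 − 3200).
That is 431 + 286.898 + 600 + 185.902 + 400, which totals 1903.8 million years.

1903.8 million years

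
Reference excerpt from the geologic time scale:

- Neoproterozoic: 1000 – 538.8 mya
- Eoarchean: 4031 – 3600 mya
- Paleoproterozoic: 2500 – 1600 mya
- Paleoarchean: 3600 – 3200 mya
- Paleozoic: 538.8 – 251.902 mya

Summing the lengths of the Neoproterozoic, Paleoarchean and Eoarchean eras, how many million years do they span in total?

1292.2 million years

Duration is start − end for each: (1000 − 538.8) + (3600 − 3200) + (4031 − 3600).
That is 461.2 + 400 + 431, which totals 1292.2 million years.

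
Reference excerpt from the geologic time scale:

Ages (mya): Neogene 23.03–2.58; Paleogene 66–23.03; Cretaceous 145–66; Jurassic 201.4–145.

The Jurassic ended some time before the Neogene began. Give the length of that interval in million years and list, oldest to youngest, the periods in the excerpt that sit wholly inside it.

End of Jurassic = 145 Ma; start of Neogene = 23.03 Ma.
Gap = 145 − 23.03 = 121.97 Myr.
Periods wholly inside 145–23.03 Ma: Cretaceous (145–66), Paleogene (66–23.03).

121.97 million years; Cretaceous, Paleogene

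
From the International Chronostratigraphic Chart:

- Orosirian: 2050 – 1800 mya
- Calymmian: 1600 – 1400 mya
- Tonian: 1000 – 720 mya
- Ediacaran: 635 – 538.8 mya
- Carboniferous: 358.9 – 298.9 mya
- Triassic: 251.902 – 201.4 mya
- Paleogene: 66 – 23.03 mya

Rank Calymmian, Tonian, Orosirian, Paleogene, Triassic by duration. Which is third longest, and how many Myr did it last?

Calymmian, 200 million years

Start − end for each: Calymmian 1600 − 1400 = 200; Tonian 1000 − 720 = 280; Orosirian 2050 − 1800 = 250; Paleogene 66 − 23.03 = 42.97; Triassic 251.902 − 201.4 = 50.502.
Ranking these from longest: Tonian > Orosirian > Calymmian > Triassic > Paleogene.
Position 3 in that ranking is Calymmian, which lasted 200 Myr.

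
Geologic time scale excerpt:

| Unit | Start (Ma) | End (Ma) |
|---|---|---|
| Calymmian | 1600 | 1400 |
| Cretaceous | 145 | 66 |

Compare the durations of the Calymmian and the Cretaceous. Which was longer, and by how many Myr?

Calymmian, by 121 million years

Calymmian: 1600 − 1400 = 200 Myr.
Cretaceous: 145 − 66 = 79 Myr.
Difference: 200 − 79 = 121 Myr, so the Calymmian was longer.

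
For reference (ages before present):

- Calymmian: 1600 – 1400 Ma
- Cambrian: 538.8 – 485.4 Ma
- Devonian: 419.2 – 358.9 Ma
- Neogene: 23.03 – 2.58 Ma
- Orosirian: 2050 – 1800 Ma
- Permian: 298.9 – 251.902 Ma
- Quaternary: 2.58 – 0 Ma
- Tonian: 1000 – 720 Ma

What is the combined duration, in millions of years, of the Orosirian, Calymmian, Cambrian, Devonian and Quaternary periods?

566.28 million years

Duration is start − end for each: (2050 − 1800) + (1600 − 1400) + (538.8 − 485.4) + (419.2 − 358.9) + (2.58 − 0).
That is 250 + 200 + 53.4 + 60.3 + 2.58, which totals 566.28 million years.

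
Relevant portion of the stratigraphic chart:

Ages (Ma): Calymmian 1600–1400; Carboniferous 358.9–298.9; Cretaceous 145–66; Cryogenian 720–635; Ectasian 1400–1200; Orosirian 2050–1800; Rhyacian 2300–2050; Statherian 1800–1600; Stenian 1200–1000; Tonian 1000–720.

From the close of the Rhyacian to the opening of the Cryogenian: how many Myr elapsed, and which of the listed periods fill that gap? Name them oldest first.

The Rhyacian closes at 2050 Ma and the Cryogenian opens at 720 Ma, so the interval is 2050 − 720 = 1330 Myr.
A period fits inside if it starts at or after 2050 Ma and ends at or before 720 Ma; oldest first that gives Orosirian, Statherian, Calymmian, Ectasian, Stenian, Tonian.

1330 million years; Orosirian, Statherian, Calymmian, Ectasian, Stenian, Tonian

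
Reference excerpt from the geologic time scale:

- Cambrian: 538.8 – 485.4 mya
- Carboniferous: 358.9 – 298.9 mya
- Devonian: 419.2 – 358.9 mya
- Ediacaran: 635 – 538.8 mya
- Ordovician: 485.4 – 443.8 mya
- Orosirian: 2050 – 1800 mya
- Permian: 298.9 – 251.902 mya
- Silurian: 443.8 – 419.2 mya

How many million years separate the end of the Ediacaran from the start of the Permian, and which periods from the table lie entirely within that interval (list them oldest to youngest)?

239.9 million years; Cambrian, Ordovician, Silurian, Devonian, Carboniferous

The Ediacaran closes at 538.8 Ma and the Permian opens at 298.9 Ma, so the interval is 538.8 − 298.9 = 239.9 Myr.
A period fits inside if it starts at or after 538.8 Ma and ends at or before 298.9 Ma; oldest first that gives Cambrian, Ordovician, Silurian, Devonian, Carboniferous.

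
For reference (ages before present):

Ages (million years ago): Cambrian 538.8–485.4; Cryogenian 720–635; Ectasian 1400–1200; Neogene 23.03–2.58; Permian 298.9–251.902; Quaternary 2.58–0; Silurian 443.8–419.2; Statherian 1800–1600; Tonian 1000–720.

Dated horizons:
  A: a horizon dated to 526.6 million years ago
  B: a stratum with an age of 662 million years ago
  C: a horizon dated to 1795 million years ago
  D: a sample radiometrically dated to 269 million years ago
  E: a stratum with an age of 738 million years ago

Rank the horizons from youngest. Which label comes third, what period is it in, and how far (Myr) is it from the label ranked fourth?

B, in the Cryogenian; 76 million years to E

Sorted youngest-first by Ma: D (269), A (526.6), B (662), E (738), C (1795).
The third youngest is B at 662 Ma, which lies in 720–635 Ma: the Cryogenian.
The fourth youngest is E at 738 Ma; separation = |662 − 738| = 76 Myr.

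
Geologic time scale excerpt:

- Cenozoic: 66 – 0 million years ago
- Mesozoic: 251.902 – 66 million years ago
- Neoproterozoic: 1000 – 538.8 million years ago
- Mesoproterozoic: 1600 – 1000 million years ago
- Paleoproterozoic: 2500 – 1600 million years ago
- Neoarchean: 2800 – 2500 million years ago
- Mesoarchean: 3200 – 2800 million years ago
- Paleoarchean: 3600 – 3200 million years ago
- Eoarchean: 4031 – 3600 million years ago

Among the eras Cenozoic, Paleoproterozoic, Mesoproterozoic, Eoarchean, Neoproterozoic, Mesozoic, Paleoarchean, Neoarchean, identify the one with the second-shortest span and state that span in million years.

Durations: Cenozoic 66; Paleoproterozoic 900; Mesoproterozoic 600; Eoarchean 431; Neoproterozoic 461.2; Mesozoic 185.902; Paleoarchean 400; Neoarchean 300 Myr.
Sorted shortest-first: Cenozoic (66), Mesozoic (185.902), Neoarchean (300), Paleoarchean (400), Eoarchean (431), Neoproterozoic (461.2), Mesoproterozoic (600), Paleoproterozoic (900).
The second shortest is Mesozoic at 185.902 Myr.

Mesozoic, 185.902 million years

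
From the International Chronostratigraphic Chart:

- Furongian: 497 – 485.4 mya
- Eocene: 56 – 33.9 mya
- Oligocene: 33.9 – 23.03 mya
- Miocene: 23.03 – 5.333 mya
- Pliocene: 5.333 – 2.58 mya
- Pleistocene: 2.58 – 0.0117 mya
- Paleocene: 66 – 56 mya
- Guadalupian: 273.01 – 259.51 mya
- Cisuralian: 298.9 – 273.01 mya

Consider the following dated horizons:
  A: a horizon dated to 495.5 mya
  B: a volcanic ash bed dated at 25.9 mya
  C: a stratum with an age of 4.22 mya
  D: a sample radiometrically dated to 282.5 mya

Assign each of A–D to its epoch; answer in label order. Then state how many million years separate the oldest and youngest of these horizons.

A — Furongian; B — Oligocene; C — Pliocene; D — Cisuralian; span 491.28 million years

Match each age against the start–end ranges in the excerpt: A = 495.5 Ma → Furongian (497–485.4); B = 25.9 Ma → Oligocene (33.9–23.03); C = 4.22 Ma → Pliocene (5.333–2.58); D = 282.5 Ma → Cisuralian (298.9–273.01).
The largest age is 495.5 Ma and the smallest is 4.22 Ma; their difference is 491.28 Myr.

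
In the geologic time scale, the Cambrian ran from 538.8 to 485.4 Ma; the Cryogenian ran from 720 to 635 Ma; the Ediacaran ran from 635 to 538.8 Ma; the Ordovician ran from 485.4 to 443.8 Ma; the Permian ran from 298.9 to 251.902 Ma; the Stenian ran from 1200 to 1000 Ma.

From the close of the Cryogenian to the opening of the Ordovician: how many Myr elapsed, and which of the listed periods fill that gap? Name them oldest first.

End of Cryogenian = 635 Ma; start of Ordovician = 485.4 Ma.
Gap = 635 − 485.4 = 149.6 Myr.
Periods wholly inside 635–485.4 Ma: Ediacaran (635–538.8), Cambrian (538.8–485.4).

149.6 million years; Ediacaran, Cambrian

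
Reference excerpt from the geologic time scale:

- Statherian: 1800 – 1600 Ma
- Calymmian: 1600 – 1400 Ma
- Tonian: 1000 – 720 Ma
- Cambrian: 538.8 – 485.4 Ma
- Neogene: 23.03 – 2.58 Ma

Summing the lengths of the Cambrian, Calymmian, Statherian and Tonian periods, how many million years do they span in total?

Each duration: Cambrian = 53.4; Calymmian = 200; Statherian = 200; Tonian = 280.
Sum: 53.4 + 200 + 200 + 280 = 733.4 Myr.

733.4 million years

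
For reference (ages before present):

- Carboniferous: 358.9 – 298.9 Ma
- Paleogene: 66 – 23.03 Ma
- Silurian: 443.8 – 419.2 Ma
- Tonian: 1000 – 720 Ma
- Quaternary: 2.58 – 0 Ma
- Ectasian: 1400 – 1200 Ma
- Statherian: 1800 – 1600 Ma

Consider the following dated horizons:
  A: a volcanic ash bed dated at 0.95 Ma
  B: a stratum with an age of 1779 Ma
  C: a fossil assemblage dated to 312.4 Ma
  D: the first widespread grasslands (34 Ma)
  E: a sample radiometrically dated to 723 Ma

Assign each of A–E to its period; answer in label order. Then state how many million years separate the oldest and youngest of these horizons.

Match each age against the start–end ranges in the excerpt: A = 0.95 Ma → Quaternary (2.58–0); B = 1779 Ma → Statherian (1800–1600); C = 312.4 Ma → Carboniferous (358.9–298.9); D = 34 Ma → Paleogene (66–23.03); E = 723 Ma → Tonian (1000–720).
The largest age is 1779 Ma and the smallest is 0.95 Ma; their difference is 1778.05 Myr.

A — Quaternary; B — Statherian; C — Carboniferous; D — Paleogene; E — Tonian; span 1778.05 million years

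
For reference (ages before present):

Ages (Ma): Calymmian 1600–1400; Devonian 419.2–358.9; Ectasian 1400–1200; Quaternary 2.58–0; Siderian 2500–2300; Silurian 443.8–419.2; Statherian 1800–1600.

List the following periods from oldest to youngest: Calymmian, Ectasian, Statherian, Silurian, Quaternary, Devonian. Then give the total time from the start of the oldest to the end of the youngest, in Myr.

From the excerpt: Calymmian 1600–1400; Ectasian 1400–1200; Statherian 1800–1600; Silurian 443.8–419.2; Quaternary 2.58–0; Devonian 419.2–358.9 (Ma).
Larger Ma is earlier, so the oldest is Statherian and the youngest is Quaternary; oldest to youngest: Statherian, Calymmian, Ectasian, Silurian, Devonian, Quaternary.
Oldest start 1800 minus youngest end 0 gives 1800 Myr overall.

Statherian, Calymmian, Ectasian, Silurian, Devonian, Quaternary; total span 1800 Myr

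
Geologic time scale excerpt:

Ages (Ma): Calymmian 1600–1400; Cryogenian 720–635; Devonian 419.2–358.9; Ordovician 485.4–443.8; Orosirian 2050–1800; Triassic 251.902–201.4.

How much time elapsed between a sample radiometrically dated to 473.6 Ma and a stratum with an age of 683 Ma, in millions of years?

209.4 million years

683 − 473.6 = 209.4 million years.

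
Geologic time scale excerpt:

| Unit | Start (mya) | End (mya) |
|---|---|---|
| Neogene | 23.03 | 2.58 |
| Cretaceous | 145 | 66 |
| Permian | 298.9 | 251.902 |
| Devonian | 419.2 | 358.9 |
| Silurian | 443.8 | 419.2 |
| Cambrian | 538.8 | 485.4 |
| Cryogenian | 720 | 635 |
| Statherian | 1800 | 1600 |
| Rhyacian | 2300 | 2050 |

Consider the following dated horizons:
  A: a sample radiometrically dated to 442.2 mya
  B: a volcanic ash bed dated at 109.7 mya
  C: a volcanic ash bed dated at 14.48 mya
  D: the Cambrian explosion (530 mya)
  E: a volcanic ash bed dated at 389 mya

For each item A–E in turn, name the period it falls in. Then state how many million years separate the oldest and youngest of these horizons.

A — Silurian; B — Cretaceous; C — Neogene; D — Cambrian; E — Devonian; span 515.52 million years

Match each age against the start–end ranges in the excerpt: A = 442.2 Ma → Silurian (443.8–419.2); B = 109.7 Ma → Cretaceous (145–66); C = 14.48 Ma → Neogene (23.03–2.58); D = 530 Ma → Cambrian (538.8–485.4); E = 389 Ma → Devonian (419.2–358.9).
The largest age is 530 Ma and the smallest is 14.48 Ma; their difference is 515.52 Myr.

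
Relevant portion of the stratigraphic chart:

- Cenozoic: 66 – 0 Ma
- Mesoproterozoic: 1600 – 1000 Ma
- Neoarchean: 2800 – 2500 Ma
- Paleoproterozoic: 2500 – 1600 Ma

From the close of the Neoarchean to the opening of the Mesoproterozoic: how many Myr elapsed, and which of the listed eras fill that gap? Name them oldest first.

900 million years; Paleoproterozoic

The Neoarchean closes at 2500 Ma and the Mesoproterozoic opens at 1600 Ma, so the interval is 2500 − 1600 = 900 Myr.
An era fits inside if it starts at or after 2500 Ma and ends at or before 1600 Ma; oldest first that gives Paleoproterozoic.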